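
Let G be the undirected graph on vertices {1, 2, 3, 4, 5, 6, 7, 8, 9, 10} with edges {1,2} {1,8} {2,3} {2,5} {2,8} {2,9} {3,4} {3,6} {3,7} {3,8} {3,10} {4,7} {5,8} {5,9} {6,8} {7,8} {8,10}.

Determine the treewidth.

A width-2 tree decomposition is:
Bags: B1 = {1, 2, 8}  B2 = {2, 3, 8}  B3 = {2, 5, 8}  B4 = {3, 7, 8}  B5 = {3, 6, 8}  B6 = {3, 8, 10}  B7 = {3, 4, 7}  B8 = {2, 5, 9}
Tree: B1–B2, B2–B3, B2–B4, B2–B5, B4–B6, B4–B7, B3–B8
Every bag has size at most 3, so the width is 3 − 1 = 2 and tw(G) ≤ 2. Conversely, {1, 2, 8} is a clique of size 3, and the vertices of any clique must share a bag in every tree decomposition; so some bag has ≥ 3 vertices and tw(G) ≥ 2. Combining the bounds, tw(G) = 2.

2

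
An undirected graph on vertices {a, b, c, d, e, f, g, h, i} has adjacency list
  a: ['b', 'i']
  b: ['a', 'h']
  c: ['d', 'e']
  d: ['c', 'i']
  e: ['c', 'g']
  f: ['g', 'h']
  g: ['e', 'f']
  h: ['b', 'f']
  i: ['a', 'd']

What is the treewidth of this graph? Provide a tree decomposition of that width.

Each bag holds 3 vertices, so the decomposition has width 2, which upper-bounds the treewidth. Since f–h–b–a–i–d–c–e–g–f is a cycle in G, G is not acyclic. Forests are exactly the graphs of treewidth ≤ 1, so tw(G) ≥ 2. The upper and lower bounds meet at 2, so that is the treewidth.

Treewidth 2.
Bags: B1 = {b, f, h}  B2 = {a, b, f}  B3 = {a, f, i}  B4 = {d, f, i}  B5 = {c, d, f}  B6 = {c, e, f}  B7 = {e, f, g}
Tree: B1–B2, B2–B3, B3–B4, B4–B5, B5–B6, B6–B7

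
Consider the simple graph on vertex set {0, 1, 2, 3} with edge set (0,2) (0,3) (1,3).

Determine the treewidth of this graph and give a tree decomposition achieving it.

The largest bag has 2 vertices, giving width 1; this decomposition certifies tw(G) ≤ 1. G has an edge, so its treewidth is at least 1. Combining the bounds, tw(G) = 1.

Treewidth 1.
Bags: B1 = {0, 3}  B2 = {0, 2}  B3 = {1, 3}
Tree: B1–B2, B1–B3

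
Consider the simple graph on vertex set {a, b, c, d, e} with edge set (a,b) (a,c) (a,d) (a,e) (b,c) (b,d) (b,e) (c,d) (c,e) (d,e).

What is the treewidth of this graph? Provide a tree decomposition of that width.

With just one bag of size 5, the width is 5 − 1 = 4, so tw(G) ≤ 4. Conversely, {a, b, c, d, e} is a clique of size 5, and the vertices of any clique must share a bag in every tree decomposition; so some bag has ≥ 5 vertices and tw(G) ≥ 4. The upper and lower bounds meet at 4, so that is the treewidth.

Treewidth 4.
One optimal decomposition is:
Bags: B1 = {a, b, c, d, e}
Tree: (single bag)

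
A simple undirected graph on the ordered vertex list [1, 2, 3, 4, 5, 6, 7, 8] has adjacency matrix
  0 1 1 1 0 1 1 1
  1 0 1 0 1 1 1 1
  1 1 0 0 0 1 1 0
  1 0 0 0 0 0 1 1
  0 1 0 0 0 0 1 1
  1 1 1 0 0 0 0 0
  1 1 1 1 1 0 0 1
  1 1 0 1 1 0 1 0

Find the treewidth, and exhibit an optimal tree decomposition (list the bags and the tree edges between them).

Every bag has size at most 4, so the width is 4 − 1 = 3 and tw(G) ≤ 3. For the lower bound, the 4 vertices {1, 2, 7, 8} are pairwise adjacent, and any tree decomposition puts a clique entirely inside one bag — forcing width ≥ 3. Hence tw(G) = 3 exactly.

Treewidth 3.
One optimal decomposition is:
Bags: B1 = {1, 2, 7, 8}  B2 = {2, 5, 7, 8}  B3 = {1, 4, 7, 8}  B4 = {1, 2, 3, 7}  B5 = {1, 2, 3, 6}
Tree: B1–B2, B1–B3, B1–B4, B4–B5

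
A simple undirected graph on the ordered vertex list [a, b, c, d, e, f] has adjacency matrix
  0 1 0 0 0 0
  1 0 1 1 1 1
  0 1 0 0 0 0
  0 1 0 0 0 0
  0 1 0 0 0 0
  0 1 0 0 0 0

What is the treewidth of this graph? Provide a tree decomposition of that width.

The largest bag has 2 vertices, giving width 1; this decomposition certifies tw(G) ≤ 1. Any graph with an edge has treewidth ≥ 1, and G has the edge b–d. Combining the bounds, tw(G) = 1.

Treewidth 1.
One such decomposition:
Bags: B1 = {b, d}  B2 = {b, e}  B3 = {b, f}  B4 = {a, b}  B5 = {b, c}
Tree: B1–B2, B2–B3, B1–B4, B1–B5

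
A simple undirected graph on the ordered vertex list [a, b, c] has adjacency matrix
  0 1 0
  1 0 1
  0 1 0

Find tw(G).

1

A width-1 tree decomposition is:
Bags: B1 = {b, c}  B2 = {a, b}
Tree: B1–B2
Every bag has size at most 2, so the width is 2 − 1 = 1 and tw(G) ≤ 1. G has an edge, so its treewidth is at least 1. Combining the bounds, tw(G) = 1.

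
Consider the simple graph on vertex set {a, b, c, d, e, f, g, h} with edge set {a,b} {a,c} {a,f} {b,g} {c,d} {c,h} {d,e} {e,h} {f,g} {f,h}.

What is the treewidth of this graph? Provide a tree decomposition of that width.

The largest bag has 3 vertices, giving width 2; this decomposition certifies tw(G) ≤ 2. For the lower bound, G contains the cycle d–e–h–c–d, so G is not a forest; only forests have treewidth ≤ 1, hence tw(G) ≥ 2. The upper and lower bounds meet at 2, so that is the treewidth.

Treewidth 2.
One optimal decomposition is:
Bags: B1 = {c, d, e}  B2 = {c, e, h}  B3 = {a, c, h}  B4 = {a, f, h}  B5 = {a, b, f}  B6 = {b, f, g}
Tree: B1–B2, B2–B3, B3–B4, B4–B5, B5–B6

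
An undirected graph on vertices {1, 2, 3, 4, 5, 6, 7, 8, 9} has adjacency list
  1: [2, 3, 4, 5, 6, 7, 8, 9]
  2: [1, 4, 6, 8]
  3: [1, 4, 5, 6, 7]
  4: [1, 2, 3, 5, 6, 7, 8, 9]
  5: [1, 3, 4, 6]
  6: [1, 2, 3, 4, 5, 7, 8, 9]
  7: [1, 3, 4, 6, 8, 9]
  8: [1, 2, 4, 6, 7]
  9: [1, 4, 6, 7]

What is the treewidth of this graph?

4

A width-4 tree decomposition is:
Bags: B1 = {1, 4, 6, 7, 9}  B2 = {1, 3, 4, 6, 7}  B3 = {1, 4, 6, 7, 8}  B4 = {1, 3, 4, 5, 6}  B5 = {1, 2, 4, 6, 8}
Tree: B1–B2, B1–B3, B2–B4, B3–B5
Each bag holds 5 vertices, so the decomposition has width 4, which upper-bounds the treewidth. Conversely, {1, 2, 4, 6, 8} is a clique of size 5, and the vertices of any clique must share a bag in every tree decomposition; so some bag has ≥ 5 vertices and tw(G) ≥ 4. Combining the bounds, tw(G) = 4.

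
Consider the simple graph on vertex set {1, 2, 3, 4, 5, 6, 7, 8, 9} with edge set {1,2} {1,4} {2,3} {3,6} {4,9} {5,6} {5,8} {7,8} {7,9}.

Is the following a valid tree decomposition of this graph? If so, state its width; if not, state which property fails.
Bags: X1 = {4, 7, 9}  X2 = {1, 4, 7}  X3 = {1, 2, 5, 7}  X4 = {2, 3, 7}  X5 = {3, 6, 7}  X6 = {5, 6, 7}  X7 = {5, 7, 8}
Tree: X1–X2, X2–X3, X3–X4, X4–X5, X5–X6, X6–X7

A tree decomposition must satisfy three properties: every vertex lies in some bag; for every edge, both endpoints lie together in some bag; and for every vertex, the bags containing it form a connected subtree. Here bags containing vertex 5 are not connected in the tree, so the decomposition is invalid.

No — bags containing vertex 5 are not connected in the tree.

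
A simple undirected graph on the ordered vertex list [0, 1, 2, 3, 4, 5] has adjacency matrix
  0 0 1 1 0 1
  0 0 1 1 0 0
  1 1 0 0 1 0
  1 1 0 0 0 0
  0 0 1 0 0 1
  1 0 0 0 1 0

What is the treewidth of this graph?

A width-2 tree decomposition is:
Bags: B1 = {2, 4, 5}  B2 = {0, 2, 5}  B3 = {0, 1, 2}  B4 = {0, 1, 3}
Tree: B1–B2, B2–B3, B3–B4
Each bag holds 3 vertices, so the decomposition has width 2, which upper-bounds the treewidth. The edges 4–5–0–2–4 form a cycle, so G is not a tree and its treewidth is at least 2. Combining the bounds, tw(G) = 2.

2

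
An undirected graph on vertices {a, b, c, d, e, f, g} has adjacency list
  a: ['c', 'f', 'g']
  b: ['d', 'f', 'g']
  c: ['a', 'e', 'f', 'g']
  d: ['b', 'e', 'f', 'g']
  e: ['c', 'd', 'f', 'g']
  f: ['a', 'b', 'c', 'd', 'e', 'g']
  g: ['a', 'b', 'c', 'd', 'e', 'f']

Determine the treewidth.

3

A width-3 tree decomposition is:
Bags: B1 = {d, e, f, g}  B2 = {c, e, f, g}  B3 = {a, c, f, g}  B4 = {b, d, f, g}
Tree: B1–B2, B2–B3, B1–B4
Every bag has size at most 4, so the width is 4 − 1 = 3 and tw(G) ≤ 3. For the lower bound, the 4 vertices {d, e, f, g} are pairwise adjacent, and any tree decomposition puts a clique entirely inside one bag — forcing width ≥ 3. Combining the bounds, tw(G) = 3.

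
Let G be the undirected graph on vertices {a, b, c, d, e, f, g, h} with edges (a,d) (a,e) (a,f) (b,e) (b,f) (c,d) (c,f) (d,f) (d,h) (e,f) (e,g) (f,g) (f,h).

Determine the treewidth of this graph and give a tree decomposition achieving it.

Treewidth 2.
Bags: B1 = {c, d, f}  B2 = {d, f, h}  B3 = {a, d, f}  B4 = {a, e, f}  B5 = {b, e, f}  B6 = {e, f, g}
Tree: B1–B2, B2–B3, B3–B4, B4–B5, B5–B6

Every bag has size at most 3, so the width is 3 − 1 = 2 and tw(G) ≤ 2. Conversely, {d, f, h} is a clique of size 3, and the vertices of any clique must share a bag in every tree decomposition; so some bag has ≥ 3 vertices and tw(G) ≥ 2. Combining the bounds, tw(G) = 2.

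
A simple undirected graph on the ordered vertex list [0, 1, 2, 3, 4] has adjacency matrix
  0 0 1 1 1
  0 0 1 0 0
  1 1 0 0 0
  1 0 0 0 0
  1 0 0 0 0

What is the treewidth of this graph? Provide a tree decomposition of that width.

Every bag has size at most 2, so the width is 2 − 1 = 1 and tw(G) ≤ 1. G has an edge, so its treewidth is at least 1. Therefore the treewidth is 1.

Treewidth 1.
One such decomposition:
Bags: B1 = {0, 3}  B2 = {0, 2}  B3 = {1, 2}  B4 = {0, 4}
Tree: B1–B2, B2–B3, B1–B4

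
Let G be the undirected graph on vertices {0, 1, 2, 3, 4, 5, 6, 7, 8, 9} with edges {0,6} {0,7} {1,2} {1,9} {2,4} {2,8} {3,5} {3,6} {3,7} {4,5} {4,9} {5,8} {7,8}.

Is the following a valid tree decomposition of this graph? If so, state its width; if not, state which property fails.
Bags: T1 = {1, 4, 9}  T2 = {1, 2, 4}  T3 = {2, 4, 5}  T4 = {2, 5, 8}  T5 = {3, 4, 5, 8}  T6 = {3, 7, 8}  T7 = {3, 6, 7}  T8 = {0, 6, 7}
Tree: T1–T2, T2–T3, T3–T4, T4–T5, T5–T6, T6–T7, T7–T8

No — bags containing vertex 4 are not connected in the tree.

A tree decomposition must satisfy three properties: every vertex lies in some bag; for every edge, both endpoints lie together in some bag; and for every vertex, the bags containing it form a connected subtree. Here bags containing vertex 4 are not connected in the tree, so the decomposition is invalid.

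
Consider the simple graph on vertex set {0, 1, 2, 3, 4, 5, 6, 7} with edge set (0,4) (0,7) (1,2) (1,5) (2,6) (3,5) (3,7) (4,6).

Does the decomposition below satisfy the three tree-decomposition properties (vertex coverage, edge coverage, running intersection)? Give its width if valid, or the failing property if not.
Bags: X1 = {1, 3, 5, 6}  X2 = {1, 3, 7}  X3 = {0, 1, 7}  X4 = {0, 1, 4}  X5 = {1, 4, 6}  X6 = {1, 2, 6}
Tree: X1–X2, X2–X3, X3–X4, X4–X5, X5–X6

A tree decomposition must satisfy three properties: every vertex lies in some bag; for every edge, both endpoints lie together in some bag; and for every vertex, the bags containing it form a connected subtree. Here bags containing vertex 6 are not connected in the tree, so the decomposition is invalid.

No — bags containing vertex 6 are not connected in the tree.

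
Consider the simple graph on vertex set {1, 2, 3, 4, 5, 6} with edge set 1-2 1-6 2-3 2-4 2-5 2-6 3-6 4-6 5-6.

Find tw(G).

A width-2 tree decomposition is:
Bags: B1 = {2, 3, 6}  B2 = {2, 4, 6}  B3 = {2, 5, 6}  B4 = {1, 2, 6}
Tree: B1–B2, B1–B3, B1–B4
Each bag holds 3 vertices, so the decomposition has width 2, which upper-bounds the treewidth. Conversely, {1, 2, 6} is a clique of size 3, and the vertices of any clique must share a bag in every tree decomposition; so some bag has ≥ 3 vertices and tw(G) ≥ 2. Therefore the treewidth is 2.

2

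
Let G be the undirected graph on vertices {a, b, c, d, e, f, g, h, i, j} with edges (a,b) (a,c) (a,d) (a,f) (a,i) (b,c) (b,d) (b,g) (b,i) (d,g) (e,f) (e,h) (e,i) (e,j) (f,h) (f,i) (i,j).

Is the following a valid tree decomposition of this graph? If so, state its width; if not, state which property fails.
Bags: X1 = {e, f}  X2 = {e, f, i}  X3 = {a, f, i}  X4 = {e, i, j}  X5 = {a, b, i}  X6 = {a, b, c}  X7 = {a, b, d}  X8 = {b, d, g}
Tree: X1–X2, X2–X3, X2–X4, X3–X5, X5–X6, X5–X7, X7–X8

A tree decomposition must satisfy three properties: every vertex lies in some bag; for every edge, both endpoints lie together in some bag; and for every vertex, the bags containing it form a connected subtree. Here vertex h appears in no bag, so the decomposition is invalid.

No — vertex h appears in no bag.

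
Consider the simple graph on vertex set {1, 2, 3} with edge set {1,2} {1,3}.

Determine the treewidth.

A width-1 tree decomposition is:
Bags: B1 = {1, 2}  B2 = {1, 3}
Tree: B1–B2
Each bag holds 2 vertices, so the decomposition has width 1, which upper-bounds the treewidth. Any graph with an edge has treewidth ≥ 1, and G has the edge 1–2. Therefore the treewidth is 1.

1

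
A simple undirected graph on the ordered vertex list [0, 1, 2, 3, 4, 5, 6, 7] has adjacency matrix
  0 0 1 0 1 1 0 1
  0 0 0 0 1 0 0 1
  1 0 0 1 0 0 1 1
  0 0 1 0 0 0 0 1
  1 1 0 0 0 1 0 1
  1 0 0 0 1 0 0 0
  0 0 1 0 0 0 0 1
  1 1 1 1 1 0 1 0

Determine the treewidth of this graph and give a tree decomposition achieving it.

Treewidth 2.
Bags: B1 = {0, 4, 7}  B2 = {0, 4, 5}  B3 = {0, 2, 7}  B4 = {2, 6, 7}  B5 = {1, 4, 7}  B6 = {2, 3, 7}
Tree: B1–B2, B1–B3, B3–B4, B1–B5, B4–B6

Every bag has size at most 3, so the width is 3 − 1 = 2 and tw(G) ≤ 2. For the lower bound, the 3 vertices {0, 4, 5} are pairwise adjacent, and any tree decomposition puts a clique entirely inside one bag — forcing width ≥ 2. Hence tw(G) = 2 exactly.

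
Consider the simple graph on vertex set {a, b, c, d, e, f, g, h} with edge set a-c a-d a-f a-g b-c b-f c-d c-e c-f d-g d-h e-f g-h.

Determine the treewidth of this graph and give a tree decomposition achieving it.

Every bag has size at most 3, so the width is 3 − 1 = 2 and tw(G) ≤ 2. For the lower bound, the 3 vertices {d, g, h} are pairwise adjacent, and any tree decomposition puts a clique entirely inside one bag — forcing width ≥ 2. The upper and lower bounds meet at 2, so that is the treewidth.

Treewidth 2.
Bags: B1 = {b, c, f}  B2 = {a, c, f}  B3 = {a, c, d}  B4 = {c, e, f}  B5 = {a, d, g}  B6 = {d, g, h}
Tree: B1–B2, B2–B3, B2–B4, B3–B5, B5–B6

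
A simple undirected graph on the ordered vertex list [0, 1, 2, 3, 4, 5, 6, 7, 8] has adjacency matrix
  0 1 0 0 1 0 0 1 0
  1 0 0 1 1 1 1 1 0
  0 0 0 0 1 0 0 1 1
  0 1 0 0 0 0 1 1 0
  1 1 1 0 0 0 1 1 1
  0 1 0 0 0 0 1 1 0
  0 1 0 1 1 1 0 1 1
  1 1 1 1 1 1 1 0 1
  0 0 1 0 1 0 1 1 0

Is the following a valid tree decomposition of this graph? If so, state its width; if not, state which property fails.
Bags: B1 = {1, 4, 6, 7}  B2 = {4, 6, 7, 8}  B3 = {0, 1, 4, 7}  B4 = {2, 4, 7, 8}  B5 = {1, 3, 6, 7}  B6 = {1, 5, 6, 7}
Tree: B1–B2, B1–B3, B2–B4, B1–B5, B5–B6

Every vertex of G appears in some bag (union = {0, 1, 2, 3, 4, 5, 6, 7, 8}); every edge is covered by a bag; and for each vertex v the set of bags containing v is connected in the bag tree. The decomposition is therefore valid. The largest bag has 4 vertices, so the width is 3.

Yes; width 3.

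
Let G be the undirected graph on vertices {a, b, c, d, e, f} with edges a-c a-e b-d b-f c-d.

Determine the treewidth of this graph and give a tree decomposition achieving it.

Each bag holds 2 vertices, so the decomposition has width 1, which upper-bounds the treewidth. Any graph with an edge has treewidth ≥ 1, and G has the edge e–a. Combining the bounds, tw(G) = 1.

Treewidth 1.
One optimal decomposition is:
Bags: B1 = {a, e}  B2 = {a, c}  B3 = {c, d}  B4 = {b, d}  B5 = {b, f}
Tree: B1–B2, B2–B3, B3–B4, B4–B5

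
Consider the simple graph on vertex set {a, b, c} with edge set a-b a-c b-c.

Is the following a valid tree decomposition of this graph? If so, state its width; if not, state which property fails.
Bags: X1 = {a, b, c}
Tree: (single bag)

Vertex coverage: the bags together contain {a, b, c}, the full vertex set. Edge coverage: each edge of G has both endpoints in at least one bag. Running intersection: for every vertex, the bags containing it form a connected subtree. All three properties hold, so this is a valid tree decomposition of width max|bag| − 1 = 2, and hence tw(G) ≤ 2.

Yes; width 2.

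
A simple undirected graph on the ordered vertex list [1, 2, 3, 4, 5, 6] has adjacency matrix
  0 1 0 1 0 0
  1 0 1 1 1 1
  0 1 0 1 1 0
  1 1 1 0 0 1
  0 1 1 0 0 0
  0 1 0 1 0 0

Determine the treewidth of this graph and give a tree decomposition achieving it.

Every bag has size at most 3, so the width is 3 − 1 = 2 and tw(G) ≤ 2. On the other hand G contains the 3-clique {1, 2, 4}. A clique must lie in a single bag of any decomposition, so no decomposition can have width below 2. The upper and lower bounds meet at 2, so that is the treewidth.

Treewidth 2.
One optimal decomposition is:
Bags: B1 = {2, 3, 4}  B2 = {2, 3, 5}  B3 = {2, 4, 6}  B4 = {1, 2, 4}
Tree: B1–B2, B1–B3, B1–B4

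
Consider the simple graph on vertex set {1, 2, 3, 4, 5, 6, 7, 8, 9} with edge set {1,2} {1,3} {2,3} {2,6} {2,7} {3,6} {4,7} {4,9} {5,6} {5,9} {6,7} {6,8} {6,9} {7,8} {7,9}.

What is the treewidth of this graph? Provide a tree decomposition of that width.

Treewidth 2.
One such decomposition:
Bags: B1 = {2, 3, 6}  B2 = {1, 2, 3}  B3 = {2, 6, 7}  B4 = {6, 7, 9}  B5 = {6, 7, 8}  B6 = {4, 7, 9}  B7 = {5, 6, 9}
Tree: B1–B2, B1–B3, B3–B4, B4–B5, B4–B6, B4–B7

The largest bag has 3 vertices, giving width 2; this decomposition certifies tw(G) ≤ 2. For the lower bound, the 3 vertices {1, 2, 3} are pairwise adjacent, and any tree decomposition puts a clique entirely inside one bag — forcing width ≥ 2. Hence tw(G) = 2 exactly.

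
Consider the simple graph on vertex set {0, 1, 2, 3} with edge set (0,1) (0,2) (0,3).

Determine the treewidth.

1

A width-1 tree decomposition is:
Bags: B1 = {0, 2}  B2 = {0, 3}  B3 = {0, 1}
Tree: B1–B2, B1–B3
Each bag holds 2 vertices, so the decomposition has width 1, which upper-bounds the treewidth. Any graph with an edge has treewidth ≥ 1, and G has the edge 2–0. The upper and lower bounds meet at 1, so that is the treewidth.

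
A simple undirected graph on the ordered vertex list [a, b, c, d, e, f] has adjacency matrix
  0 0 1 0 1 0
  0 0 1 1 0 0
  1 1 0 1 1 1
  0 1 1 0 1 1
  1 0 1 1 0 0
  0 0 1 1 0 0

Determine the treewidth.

2

A width-2 tree decomposition is:
Bags: B1 = {c, d, e}  B2 = {a, c, e}  B3 = {b, c, d}  B4 = {c, d, f}
Tree: B1–B2, B1–B3, B1–B4
Each bag holds 3 vertices, so the decomposition has width 2, which upper-bounds the treewidth. For the lower bound, the 3 vertices {c, d, e} are pairwise adjacent, and any tree decomposition puts a clique entirely inside one bag — forcing width ≥ 2. The upper and lower bounds meet at 2, so that is the treewidth.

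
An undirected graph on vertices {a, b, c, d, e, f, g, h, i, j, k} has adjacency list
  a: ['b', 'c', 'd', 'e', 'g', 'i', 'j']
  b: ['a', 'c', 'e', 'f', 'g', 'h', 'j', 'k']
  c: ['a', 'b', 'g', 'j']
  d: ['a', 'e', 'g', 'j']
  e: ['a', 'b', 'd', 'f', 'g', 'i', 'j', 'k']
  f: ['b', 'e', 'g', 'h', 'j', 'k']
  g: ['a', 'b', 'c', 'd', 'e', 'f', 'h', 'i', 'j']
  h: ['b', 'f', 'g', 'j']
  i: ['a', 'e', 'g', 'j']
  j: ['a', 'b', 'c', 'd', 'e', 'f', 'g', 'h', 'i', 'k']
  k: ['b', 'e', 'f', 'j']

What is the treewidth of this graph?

A width-4 tree decomposition is:
Bags: B1 = {b, e, f, g, j}  B2 = {a, b, e, g, j}  B3 = {b, f, g, h, j}  B4 = {b, e, f, j, k}  B5 = {a, b, c, g, j}  B6 = {a, d, e, g, j}  B7 = {a, e, g, i, j}
Tree: B1–B2, B1–B3, B1–B4, B2–B5, B2–B6, B6–B7
Each bag holds 5 vertices, so the decomposition has width 4, which upper-bounds the treewidth. Conversely, {a, d, e, g, j} is a clique of size 5, and the vertices of any clique must share a bag in every tree decomposition; so some bag has ≥ 5 vertices and tw(G) ≥ 4. Hence tw(G) = 4 exactly.

4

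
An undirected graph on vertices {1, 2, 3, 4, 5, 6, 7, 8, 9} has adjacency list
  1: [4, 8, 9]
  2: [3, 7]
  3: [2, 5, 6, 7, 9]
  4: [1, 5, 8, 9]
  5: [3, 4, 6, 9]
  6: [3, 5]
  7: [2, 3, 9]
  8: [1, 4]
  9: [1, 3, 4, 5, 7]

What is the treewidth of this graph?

A width-2 tree decomposition is:
Bags: B1 = {1, 4, 9}  B2 = {4, 5, 9}  B3 = {3, 5, 9}  B4 = {3, 7, 9}  B5 = {1, 4, 8}  B6 = {3, 5, 6}  B7 = {2, 3, 7}
Tree: B1–B2, B2–B3, B3–B4, B1–B5, B3–B6, B4–B7
Each bag holds 3 vertices, so the decomposition has width 2, which upper-bounds the treewidth. On the other hand G contains the 3-clique {1, 4, 8}. A clique must lie in a single bag of any decomposition, so no decomposition can have width below 2. Therefore the treewidth is 2.

2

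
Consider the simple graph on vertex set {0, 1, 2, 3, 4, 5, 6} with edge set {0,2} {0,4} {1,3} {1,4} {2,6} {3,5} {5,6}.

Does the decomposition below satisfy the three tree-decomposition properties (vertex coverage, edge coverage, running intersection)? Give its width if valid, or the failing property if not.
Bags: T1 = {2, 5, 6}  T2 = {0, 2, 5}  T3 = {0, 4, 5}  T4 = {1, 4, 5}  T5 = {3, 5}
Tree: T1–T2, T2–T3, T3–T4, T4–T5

No — edge (1,3) lies in no bag.

A tree decomposition must satisfy three properties: every vertex lies in some bag; for every edge, both endpoints lie together in some bag; and for every vertex, the bags containing it form a connected subtree. Here edge (1,3) lies in no bag, so the decomposition is invalid.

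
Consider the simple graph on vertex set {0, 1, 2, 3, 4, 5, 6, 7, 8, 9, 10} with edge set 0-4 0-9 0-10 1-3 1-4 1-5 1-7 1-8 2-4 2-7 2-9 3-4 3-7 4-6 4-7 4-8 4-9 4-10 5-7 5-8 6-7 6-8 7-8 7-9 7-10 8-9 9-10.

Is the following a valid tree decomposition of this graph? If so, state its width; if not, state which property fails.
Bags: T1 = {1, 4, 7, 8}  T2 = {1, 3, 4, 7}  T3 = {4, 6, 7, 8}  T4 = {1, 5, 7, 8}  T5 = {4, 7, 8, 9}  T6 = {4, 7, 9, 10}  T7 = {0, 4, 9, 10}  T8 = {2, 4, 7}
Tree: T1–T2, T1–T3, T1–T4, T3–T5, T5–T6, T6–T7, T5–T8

A tree decomposition must satisfy three properties: every vertex lies in some bag; for every edge, both endpoints lie together in some bag; and for every vertex, the bags containing it form a connected subtree. Here edge (9,2) lies in no bag, so the decomposition is invalid.

No — edge (9,2) lies in no bag.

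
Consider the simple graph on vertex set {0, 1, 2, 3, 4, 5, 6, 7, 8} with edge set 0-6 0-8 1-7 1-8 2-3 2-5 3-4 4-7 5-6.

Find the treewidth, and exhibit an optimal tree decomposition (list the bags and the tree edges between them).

Every bag has size at most 3, so the width is 3 − 1 = 2 and tw(G) ≤ 2. Since 7–4–3–2–5–6–0–8–1–7 is a cycle in G, G is not acyclic. Forests are exactly the graphs of treewidth ≤ 1, so tw(G) ≥ 2. Hence tw(G) = 2 exactly.

Treewidth 2.
Bags: B1 = {3, 4, 7}  B2 = {2, 3, 7}  B3 = {2, 5, 7}  B4 = {5, 6, 7}  B5 = {0, 6, 7}  B6 = {0, 7, 8}  B7 = {1, 7, 8}
Tree: B1–B2, B2–B3, B3–B4, B4–B5, B5–B6, B6–B7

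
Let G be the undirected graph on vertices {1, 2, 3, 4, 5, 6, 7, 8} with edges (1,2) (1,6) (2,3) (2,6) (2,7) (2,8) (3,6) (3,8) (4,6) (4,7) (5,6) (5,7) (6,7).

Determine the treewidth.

2

A width-2 tree decomposition is:
Bags: B1 = {4, 6, 7}  B2 = {2, 6, 7}  B3 = {2, 3, 6}  B4 = {5, 6, 7}  B5 = {1, 2, 6}  B6 = {2, 3, 8}
Tree: B1–B2, B2–B3, B1–B4, B2–B5, B3–B6
Every bag has size at most 3, so the width is 3 − 1 = 2 and tw(G) ≤ 2. For the lower bound, the 3 vertices {2, 3, 8} are pairwise adjacent, and any tree decomposition puts a clique entirely inside one bag — forcing width ≥ 2. Combining the bounds, tw(G) = 2.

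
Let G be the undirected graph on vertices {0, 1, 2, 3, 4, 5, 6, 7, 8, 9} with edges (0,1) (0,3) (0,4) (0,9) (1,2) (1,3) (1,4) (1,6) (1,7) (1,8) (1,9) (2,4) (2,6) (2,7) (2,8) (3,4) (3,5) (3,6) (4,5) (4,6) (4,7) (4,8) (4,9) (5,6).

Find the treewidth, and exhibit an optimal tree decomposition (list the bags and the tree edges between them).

The largest bag has 4 vertices, giving width 3; this decomposition certifies tw(G) ≤ 3. On the other hand G contains the 4-clique {0, 1, 4, 9}. A clique must lie in a single bag of any decomposition, so no decomposition can have width below 3. Hence tw(G) = 3 exactly.

Treewidth 3.
One optimal decomposition is:
Bags: B1 = {1, 2, 4, 6}  B2 = {1, 3, 4, 6}  B3 = {1, 2, 4, 7}  B4 = {0, 1, 3, 4}  B5 = {3, 4, 5, 6}  B6 = {1, 2, 4, 8}  B7 = {0, 1, 4, 9}
Tree: B1–B2, B1–B3, B2–B4, B2–B5, B1–B6, B4–B7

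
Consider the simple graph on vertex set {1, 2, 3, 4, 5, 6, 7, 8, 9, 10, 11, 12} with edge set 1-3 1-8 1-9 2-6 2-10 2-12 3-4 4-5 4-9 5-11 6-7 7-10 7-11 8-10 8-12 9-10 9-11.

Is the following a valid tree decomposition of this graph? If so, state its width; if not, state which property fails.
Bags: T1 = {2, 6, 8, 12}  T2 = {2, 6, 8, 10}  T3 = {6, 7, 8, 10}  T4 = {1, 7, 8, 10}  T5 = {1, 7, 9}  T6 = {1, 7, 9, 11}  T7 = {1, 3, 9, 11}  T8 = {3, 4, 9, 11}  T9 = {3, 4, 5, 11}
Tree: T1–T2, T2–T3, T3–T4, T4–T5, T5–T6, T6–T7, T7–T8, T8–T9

No — edge (10,9) lies in no bag.

A tree decomposition must satisfy three properties: every vertex lies in some bag; for every edge, both endpoints lie together in some bag; and for every vertex, the bags containing it form a connected subtree. Here edge (10,9) lies in no bag, so the decomposition is invalid.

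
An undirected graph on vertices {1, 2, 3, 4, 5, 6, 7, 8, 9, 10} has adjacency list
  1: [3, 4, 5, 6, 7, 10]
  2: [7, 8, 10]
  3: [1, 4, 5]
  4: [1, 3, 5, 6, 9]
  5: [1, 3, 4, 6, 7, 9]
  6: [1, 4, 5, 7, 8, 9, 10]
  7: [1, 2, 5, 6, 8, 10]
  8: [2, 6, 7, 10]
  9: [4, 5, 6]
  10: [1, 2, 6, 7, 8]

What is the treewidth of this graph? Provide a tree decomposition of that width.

Treewidth 3.
One optimal decomposition is:
Bags: B1 = {1, 5, 6, 7}  B2 = {1, 4, 5, 6}  B3 = {1, 3, 4, 5}  B4 = {1, 6, 7, 10}  B5 = {6, 7, 8, 10}  B6 = {2, 7, 8, 10}  B7 = {4, 5, 6, 9}
Tree: B1–B2, B2–B3, B1–B4, B4–B5, B5–B6, B2–B7

Every bag has size at most 4, so the width is 4 − 1 = 3 and tw(G) ≤ 3. On the other hand G contains the 4-clique {2, 7, 8, 10}. A clique must lie in a single bag of any decomposition, so no decomposition can have width below 3. Therefore the treewidth is 3.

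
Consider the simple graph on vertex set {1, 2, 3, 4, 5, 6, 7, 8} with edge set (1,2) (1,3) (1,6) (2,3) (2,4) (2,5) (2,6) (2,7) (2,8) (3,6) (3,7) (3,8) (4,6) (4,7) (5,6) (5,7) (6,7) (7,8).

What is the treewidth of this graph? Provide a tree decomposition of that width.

Treewidth 3.
Bags: B1 = {2, 5, 6, 7}  B2 = {2, 3, 6, 7}  B3 = {2, 4, 6, 7}  B4 = {1, 2, 3, 6}  B5 = {2, 3, 7, 8}
Tree: B1–B2, B1–B3, B2–B4, B2–B5

The largest bag has 4 vertices, giving width 3; this decomposition certifies tw(G) ≤ 3. Conversely, {2, 3, 7, 8} is a clique of size 4, and the vertices of any clique must share a bag in every tree decomposition; so some bag has ≥ 4 vertices and tw(G) ≥ 3. Therefore the treewidth is 3.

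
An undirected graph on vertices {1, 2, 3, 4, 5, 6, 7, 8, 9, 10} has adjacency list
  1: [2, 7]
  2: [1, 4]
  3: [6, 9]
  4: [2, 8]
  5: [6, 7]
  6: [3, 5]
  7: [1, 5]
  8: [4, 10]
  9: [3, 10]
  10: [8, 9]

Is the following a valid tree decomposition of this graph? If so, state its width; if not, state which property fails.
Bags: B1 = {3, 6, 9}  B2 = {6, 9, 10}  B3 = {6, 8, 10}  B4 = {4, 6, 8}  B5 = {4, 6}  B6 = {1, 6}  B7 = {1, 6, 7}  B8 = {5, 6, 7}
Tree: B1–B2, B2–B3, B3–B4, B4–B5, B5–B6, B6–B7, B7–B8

No — vertex 2 appears in no bag.

A tree decomposition must satisfy three properties: every vertex lies in some bag; for every edge, both endpoints lie together in some bag; and for every vertex, the bags containing it form a connected subtree. Here vertex 2 appears in no bag, so the decomposition is invalid.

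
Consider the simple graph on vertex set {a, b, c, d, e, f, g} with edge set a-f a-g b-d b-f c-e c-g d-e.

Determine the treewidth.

2

A width-2 tree decomposition is:
Bags: B1 = {b, d, f}  B2 = {d, e, f}  B3 = {c, e, f}  B4 = {c, f, g}  B5 = {a, f, g}
Tree: B1–B2, B2–B3, B3–B4, B4–B5
The largest bag has 3 vertices, giving width 2; this decomposition certifies tw(G) ≤ 2. For the lower bound, G contains the cycle f–b–d–e–c–g–a–f, so G is not a forest; only forests have treewidth ≤ 1, hence tw(G) ≥ 2. Therefore the treewidth is 2.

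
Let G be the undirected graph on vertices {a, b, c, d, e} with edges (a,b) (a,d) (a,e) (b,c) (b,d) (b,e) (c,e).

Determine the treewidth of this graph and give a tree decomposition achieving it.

Every bag has size at most 3, so the width is 3 − 1 = 2 and tw(G) ≤ 2. For the lower bound, the 3 vertices {a, b, d} are pairwise adjacent, and any tree decomposition puts a clique entirely inside one bag — forcing width ≥ 2. Hence tw(G) = 2 exactly.

Treewidth 2.
One optimal decomposition is:
Bags: B1 = {b, c, e}  B2 = {a, b, e}  B3 = {a, b, d}
Tree: B1–B2, B2–B3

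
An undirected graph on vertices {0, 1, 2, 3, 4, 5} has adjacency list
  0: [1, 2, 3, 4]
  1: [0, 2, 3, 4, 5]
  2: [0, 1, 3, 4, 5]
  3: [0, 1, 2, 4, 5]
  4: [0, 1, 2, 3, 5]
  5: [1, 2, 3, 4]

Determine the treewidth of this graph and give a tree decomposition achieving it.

Treewidth 4.
One such decomposition:
Bags: B1 = {1, 2, 3, 4, 5}  B2 = {0, 1, 2, 3, 4}
Tree: B1–B2

Every bag has size at most 5, so the width is 5 − 1 = 4 and tw(G) ≤ 4. On the other hand G contains the 5-clique {0, 1, 2, 3, 4}. A clique must lie in a single bag of any decomposition, so no decomposition can have width below 4. The upper and lower bounds meet at 4, so that is the treewidth.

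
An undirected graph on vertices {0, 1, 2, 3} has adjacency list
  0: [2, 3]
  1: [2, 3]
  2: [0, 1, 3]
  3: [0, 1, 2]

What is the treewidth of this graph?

A width-2 tree decomposition is:
Bags: B1 = {0, 2, 3}  B2 = {1, 2, 3}
Tree: B1–B2
Each bag holds 3 vertices, so the decomposition has width 2, which upper-bounds the treewidth. For the lower bound, the 3 vertices {0, 2, 3} are pairwise adjacent, and any tree decomposition puts a clique entirely inside one bag — forcing width ≥ 2. Hence tw(G) = 2 exactly.

2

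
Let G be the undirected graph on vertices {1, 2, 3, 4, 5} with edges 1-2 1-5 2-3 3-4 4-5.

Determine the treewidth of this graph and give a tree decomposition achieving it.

Treewidth 2.
One optimal decomposition is:
Bags: B1 = {1, 2, 3}  B2 = {1, 3, 4}  B3 = {1, 4, 5}
Tree: B1–B2, B2–B3

Each bag holds 3 vertices, so the decomposition has width 2, which upper-bounds the treewidth. Since 1–2–3–4–5–1 is a cycle in G, G is not acyclic. Forests are exactly the graphs of treewidth ≤ 1, so tw(G) ≥ 2. The upper and lower bounds meet at 2, so that is the treewidth.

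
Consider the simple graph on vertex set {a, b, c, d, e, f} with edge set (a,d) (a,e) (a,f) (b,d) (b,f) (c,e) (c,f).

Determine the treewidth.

2

A width-2 tree decomposition is:
Bags: B1 = {c, e, f}  B2 = {a, e, f}  B3 = {a, b, f}  B4 = {a, b, d}
Tree: B1–B2, B2–B3, B3–B4
Every bag has size at most 3, so the width is 3 − 1 = 2 and tw(G) ≤ 2. For the lower bound, G contains the cycle c–e–a–f–c, so G is not a forest; only forests have treewidth ≤ 1, hence tw(G) ≥ 2. Combining the bounds, tw(G) = 2.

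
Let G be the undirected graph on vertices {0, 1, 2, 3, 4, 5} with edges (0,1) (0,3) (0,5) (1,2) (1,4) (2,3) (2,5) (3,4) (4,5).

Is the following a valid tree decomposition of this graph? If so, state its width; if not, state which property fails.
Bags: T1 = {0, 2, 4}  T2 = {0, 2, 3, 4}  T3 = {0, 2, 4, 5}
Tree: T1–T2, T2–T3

No — vertex 1 appears in no bag.

A tree decomposition must satisfy three properties: every vertex lies in some bag; for every edge, both endpoints lie together in some bag; and for every vertex, the bags containing it form a connected subtree. Here vertex 1 appears in no bag, so the decomposition is invalid.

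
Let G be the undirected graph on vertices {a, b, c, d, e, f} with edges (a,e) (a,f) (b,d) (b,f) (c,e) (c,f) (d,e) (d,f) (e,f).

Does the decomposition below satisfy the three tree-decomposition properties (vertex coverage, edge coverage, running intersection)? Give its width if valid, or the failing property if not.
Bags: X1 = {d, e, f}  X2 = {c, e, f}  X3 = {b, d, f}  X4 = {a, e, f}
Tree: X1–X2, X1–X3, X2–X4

Yes; width 2.

Every vertex of G appears in some bag (union = {a, b, c, d, e, f}); every edge is covered by a bag; and for each vertex v the set of bags containing v is connected in the bag tree. The decomposition is therefore valid. The largest bag has 3 vertices, so the width is 2.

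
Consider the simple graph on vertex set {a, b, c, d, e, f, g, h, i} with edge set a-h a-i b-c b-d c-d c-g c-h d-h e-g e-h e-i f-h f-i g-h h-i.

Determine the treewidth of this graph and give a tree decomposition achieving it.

Each bag holds 3 vertices, so the decomposition has width 2, which upper-bounds the treewidth. Conversely, {c, d, h} is a clique of size 3, and the vertices of any clique must share a bag in every tree decomposition; so some bag has ≥ 3 vertices and tw(G) ≥ 2. Combining the bounds, tw(G) = 2.

Treewidth 2.
One such decomposition:
Bags: B1 = {c, d, h}  B2 = {c, g, h}  B3 = {e, g, h}  B4 = {e, h, i}  B5 = {b, c, d}  B6 = {f, h, i}  B7 = {a, h, i}
Tree: B1–B2, B2–B3, B3–B4, B1–B5, B4–B6, B6–B7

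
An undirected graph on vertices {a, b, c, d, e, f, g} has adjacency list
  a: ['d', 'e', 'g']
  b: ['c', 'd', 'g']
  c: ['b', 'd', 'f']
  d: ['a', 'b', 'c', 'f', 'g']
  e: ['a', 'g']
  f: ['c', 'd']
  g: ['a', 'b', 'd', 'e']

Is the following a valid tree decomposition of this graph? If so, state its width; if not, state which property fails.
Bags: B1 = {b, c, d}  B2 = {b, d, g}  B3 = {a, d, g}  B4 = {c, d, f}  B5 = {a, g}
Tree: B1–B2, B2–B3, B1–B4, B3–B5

No — vertex e appears in no bag.

A tree decomposition must satisfy three properties: every vertex lies in some bag; for every edge, both endpoints lie together in some bag; and for every vertex, the bags containing it form a connected subtree. Here vertex e appears in no bag, so the decomposition is invalid.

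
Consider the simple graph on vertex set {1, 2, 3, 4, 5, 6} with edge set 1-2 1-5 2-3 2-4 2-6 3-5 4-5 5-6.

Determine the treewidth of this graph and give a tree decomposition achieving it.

Treewidth 2.
One such decomposition:
Bags: B1 = {2, 4, 5}  B2 = {1, 2, 5}  B3 = {2, 5, 6}  B4 = {2, 3, 5}
Tree: B1–B2, B2–B3, B3–B4

Each bag holds 3 vertices, so the decomposition has width 2, which upper-bounds the treewidth. The edges 4–5–1–2–4 form a cycle, so G is not a tree and its treewidth is at least 2. Therefore the treewidth is 2.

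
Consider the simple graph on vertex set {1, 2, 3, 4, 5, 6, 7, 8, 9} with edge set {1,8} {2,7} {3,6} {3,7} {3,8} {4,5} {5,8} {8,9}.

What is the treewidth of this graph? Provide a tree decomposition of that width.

The largest bag has 2 vertices, giving width 1; this decomposition certifies tw(G) ≤ 1. Any graph with an edge has treewidth ≥ 1, and G has the edge 8–5. Therefore the treewidth is 1.

Treewidth 1.
Bags: B1 = {5, 8}  B2 = {4, 5}  B3 = {1, 8}  B4 = {3, 8}  B5 = {3, 6}  B6 = {8, 9}  B7 = {3, 7}  B8 = {2, 7}
Tree: B1–B2, B1–B3, B3–B4, B4–B5, B3–B6, B4–B7, B7–B8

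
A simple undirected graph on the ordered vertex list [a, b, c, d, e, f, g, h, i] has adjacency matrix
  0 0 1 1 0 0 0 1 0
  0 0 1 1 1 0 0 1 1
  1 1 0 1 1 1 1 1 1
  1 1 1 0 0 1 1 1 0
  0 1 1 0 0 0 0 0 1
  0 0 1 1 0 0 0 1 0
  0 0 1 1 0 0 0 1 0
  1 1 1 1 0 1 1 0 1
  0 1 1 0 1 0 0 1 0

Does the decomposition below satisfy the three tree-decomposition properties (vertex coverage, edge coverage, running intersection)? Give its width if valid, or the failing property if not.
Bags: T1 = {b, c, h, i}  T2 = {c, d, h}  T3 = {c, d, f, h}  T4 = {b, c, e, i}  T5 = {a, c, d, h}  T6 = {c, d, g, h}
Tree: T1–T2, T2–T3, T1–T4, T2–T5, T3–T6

A tree decomposition must satisfy three properties: every vertex lies in some bag; for every edge, both endpoints lie together in some bag; and for every vertex, the bags containing it form a connected subtree. Here edge (b,d) lies in no bag, so the decomposition is invalid.

No — edge (b,d) lies in no bag.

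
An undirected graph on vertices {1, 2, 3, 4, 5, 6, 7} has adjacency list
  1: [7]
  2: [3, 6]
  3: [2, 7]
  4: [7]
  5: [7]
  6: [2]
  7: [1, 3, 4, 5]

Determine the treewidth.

A width-1 tree decomposition is:
Bags: B1 = {3, 7}  B2 = {4, 7}  B3 = {2, 3}  B4 = {2, 6}  B5 = {1, 7}  B6 = {5, 7}
Tree: B1–B2, B1–B3, B3–B4, B1–B5, B2–B6
The largest bag has 2 vertices, giving width 1; this decomposition certifies tw(G) ≤ 1. G has an edge, so its treewidth is at least 1. The upper and lower bounds meet at 1, so that is the treewidth.

1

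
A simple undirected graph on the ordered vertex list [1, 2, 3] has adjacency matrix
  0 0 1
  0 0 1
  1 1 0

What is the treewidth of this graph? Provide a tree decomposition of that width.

The largest bag has 2 vertices, giving width 1; this decomposition certifies tw(G) ≤ 1. Since G has at least one edge (e.g. 3–2), it is not an edgeless graph, so tw(G) ≥ 1. Combining the bounds, tw(G) = 1.

Treewidth 1.
Bags: B1 = {2, 3}  B2 = {1, 3}
Tree: B1–B2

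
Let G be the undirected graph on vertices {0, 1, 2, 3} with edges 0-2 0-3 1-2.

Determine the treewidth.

1

A width-1 tree decomposition is:
Bags: B1 = {0, 2}  B2 = {0, 3}  B3 = {1, 2}
Tree: B1–B2, B1–B3
Every bag has size at most 2, so the width is 2 − 1 = 1 and tw(G) ≤ 1. G has an edge, so its treewidth is at least 1. The upper and lower bounds meet at 1, so that is the treewidth.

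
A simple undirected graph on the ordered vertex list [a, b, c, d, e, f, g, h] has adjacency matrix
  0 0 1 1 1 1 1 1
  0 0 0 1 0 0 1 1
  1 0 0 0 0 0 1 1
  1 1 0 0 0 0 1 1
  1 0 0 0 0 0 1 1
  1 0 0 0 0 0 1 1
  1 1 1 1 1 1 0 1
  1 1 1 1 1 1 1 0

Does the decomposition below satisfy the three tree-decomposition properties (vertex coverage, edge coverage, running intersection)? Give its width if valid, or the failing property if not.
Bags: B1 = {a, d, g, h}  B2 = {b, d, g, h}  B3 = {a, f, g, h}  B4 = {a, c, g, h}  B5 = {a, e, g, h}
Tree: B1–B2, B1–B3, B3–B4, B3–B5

Every vertex of G appears in some bag (union = {a, b, c, d, e, f, g, h}); every edge is covered by a bag; and for each vertex v the set of bags containing v is connected in the bag tree. The decomposition is therefore valid. The largest bag has 4 vertices, so the width is 3.

Yes; width 3.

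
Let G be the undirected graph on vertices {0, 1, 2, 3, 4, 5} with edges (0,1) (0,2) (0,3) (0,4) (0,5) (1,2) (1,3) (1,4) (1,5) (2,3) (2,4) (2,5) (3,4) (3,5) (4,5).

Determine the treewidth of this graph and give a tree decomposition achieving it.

Treewidth 5.
Bags: B1 = {0, 1, 2, 3, 4, 5}
Tree: (single bag)

With just one bag of size 6, the width is 6 − 1 = 5, so tw(G) ≤ 5. For the lower bound, the 6 vertices {0, 1, 2, 3, 4, 5} are pairwise adjacent, and any tree decomposition puts a clique entirely inside one bag — forcing width ≥ 5. Combining the bounds, tw(G) = 5.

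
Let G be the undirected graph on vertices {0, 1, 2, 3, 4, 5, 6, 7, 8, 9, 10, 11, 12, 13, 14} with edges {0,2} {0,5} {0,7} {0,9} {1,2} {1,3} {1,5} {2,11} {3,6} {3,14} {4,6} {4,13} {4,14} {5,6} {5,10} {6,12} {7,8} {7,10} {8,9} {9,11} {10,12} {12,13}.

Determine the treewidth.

A width-3 tree decomposition is:
Bags: B1 = {4, 12, 13, 14}  B2 = {4, 6, 12, 14}  B3 = {3, 6, 12, 14}  B4 = {3, 6, 10, 12}  B5 = {3, 5, 6, 10}  B6 = {1, 3, 5, 10}  B7 = {1, 5, 7, 10}  B8 = {0, 1, 5, 7}  B9 = {0, 1, 2, 7}  B10 = {0, 2, 7, 8}  B11 = {0, 2, 8, 9}  B12 = {2, 8, 9, 11}
Tree: B1–B2, B2–B3, B3–B4, B4–B5, B5–B6, B6–B7, B7–B8, B8–B9, B9–B10, B10–B11, B11–B12
Each bag holds 4 vertices, so the decomposition has width 3, which upper-bounds the treewidth. For the lower bound: the 4 vertex sets {4,13,14}, {12}, {6}, {1,3,5,10} are disjoint, each induces a connected subgraph, and every pair is joined by at least one edge of G. Contracting each set to a single vertex therefore yields K_{4} as a minor, and since treewidth is minor-monotone, tw(G) ≥ tw(K_{4}) = 3. Therefore the treewidth is 3.

3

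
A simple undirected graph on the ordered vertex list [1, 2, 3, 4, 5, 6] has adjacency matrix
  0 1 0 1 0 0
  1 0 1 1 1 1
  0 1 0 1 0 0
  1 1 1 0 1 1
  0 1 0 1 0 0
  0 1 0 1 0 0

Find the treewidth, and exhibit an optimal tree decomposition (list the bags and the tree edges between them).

The largest bag has 3 vertices, giving width 2; this decomposition certifies tw(G) ≤ 2. Conversely, {1, 2, 4} is a clique of size 3, and the vertices of any clique must share a bag in every tree decomposition; so some bag has ≥ 3 vertices and tw(G) ≥ 2. Therefore the treewidth is 2.

Treewidth 2.
One optimal decomposition is:
Bags: B1 = {2, 4, 5}  B2 = {2, 3, 4}  B3 = {2, 4, 6}  B4 = {1, 2, 4}
Tree: B1–B2, B2–B3, B2–B4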